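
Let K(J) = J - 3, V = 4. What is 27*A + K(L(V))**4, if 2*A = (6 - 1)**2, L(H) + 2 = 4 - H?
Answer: 1925/2 ≈ 962.50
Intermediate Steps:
L(H) = 2 - H (L(H) = -2 + (4 - H) = 2 - H)
K(J) = -3 + J
A = 25/2 (A = (6 - 1)**2/2 = (1/2)*5**2 = (1/2)*25 = 25/2 ≈ 12.500)
27*A + K(L(V))**4 = 27*(25/2) + (-3 + (2 - 1*4))**4 = 675/2 + (-3 + (2 - 4))**4 = 675/2 + (-3 - 2)**4 = 675/2 + (-5)**4 = 675/2 + 625 = 1925/2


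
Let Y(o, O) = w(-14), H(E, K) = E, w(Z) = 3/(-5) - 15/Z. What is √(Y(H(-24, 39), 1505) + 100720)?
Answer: √493530310/70 ≈ 317.36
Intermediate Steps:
w(Z) = -⅗ - 15/Z (w(Z) = 3*(-⅕) - 15/Z = -⅗ - 15/Z)
Y(o, O) = 33/70 (Y(o, O) = -⅗ - 15/(-14) = -⅗ - 15*(-1/14) = -⅗ + 15/14 = 33/70)
√(Y(H(-24, 39), 1505) + 100720) = √(33/70 + 100720) = √(7050433/70) = √493530310/70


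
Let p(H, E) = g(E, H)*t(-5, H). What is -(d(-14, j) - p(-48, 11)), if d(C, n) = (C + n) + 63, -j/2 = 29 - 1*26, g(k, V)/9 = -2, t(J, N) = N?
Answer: 821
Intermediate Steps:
g(k, V) = -18 (g(k, V) = 9*(-2) = -18)
p(H, E) = -18*H
j = -6 (j = -2*(29 - 1*26) = -2*(29 - 26) = -2*3 = -6)
d(C, n) = 63 + C + n
-(d(-14, j) - p(-48, 11)) = -((63 - 14 - 6) - (-18)*(-48)) = -(43 - 1*864) = -(43 - 864) = -1*(-821) = 821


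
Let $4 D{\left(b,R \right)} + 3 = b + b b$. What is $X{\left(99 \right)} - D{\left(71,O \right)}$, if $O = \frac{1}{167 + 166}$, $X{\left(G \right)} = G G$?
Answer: $\frac{34095}{4} \approx 8523.8$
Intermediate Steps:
$X{\left(G \right)} = G^{2}$
$O = \frac{1}{333} \approx 0.003003$
$D{\left(b,R \right)} = - \frac{3}{4} + \frac{b}{4} + \frac{b^{2}}{4}$ ($D{\left(b,R \right)} = - \frac{3}{4} + \frac{b + b b}{4} = - \frac{3}{4} + \frac{b + b^{2}}{4} = - \frac{3}{4} + \left(\frac{b}{4} + \frac{b^{2}}{4}\right) = - \frac{3}{4} + \frac{b}{4} + \frac{b^{2}}{4}$)
$X{\left(99 \right)} - D{\left(71,O \right)} = 99^{2} - \left(- \frac{3}{4} + \frac{1}{4} \cdot 71 + \frac{71^{2}}{4}\right) = 9801 - \left(- \frac{3}{4} + \frac{71}{4} + \frac{1}{4} \cdot 5041\right) = 9801 - \left(- \frac{3}{4} + \frac{71}{4} + \frac{5041}{4}\right) = 9801 - \frac{5109}{4} = \frac{34095}{4}$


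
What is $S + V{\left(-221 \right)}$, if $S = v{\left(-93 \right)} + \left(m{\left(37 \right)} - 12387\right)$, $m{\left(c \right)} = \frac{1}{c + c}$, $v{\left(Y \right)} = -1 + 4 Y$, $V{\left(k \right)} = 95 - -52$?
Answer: $- \frac{933361}{74} \approx -12613.0$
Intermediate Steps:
$V{\left(k \right)} = 147$ ($V{\left(k \right)} = 95 + 52 = 147$)
$m{\left(c \right)} = \frac{1}{2 c}$
$S = - \frac{944239}{74}$ ($S = \left(-1 + 4 \left(-93\right)\right) + \left(\frac{1}{2 \cdot 37} - 12387\right) = \left(-1 - 372\right) + \left(\frac{1}{2} \cdot \frac{1}{37} - 12387\right) = -373 + \left(\frac{1}{74} - 12387\right) = -373 - \frac{916637}{74} = - \frac{944239}{74} \approx -12760.0$)
$S + V{\left(-221 \right)} = - \frac{944239}{74} + 147 = - \frac{933361}{74}$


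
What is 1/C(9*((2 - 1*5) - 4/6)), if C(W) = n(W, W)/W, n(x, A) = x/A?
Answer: -33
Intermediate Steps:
C(W) = 1/W (C(W) = (W/W)/W = 1/W)
1/C(9*((2 - 1*5) - 4/6)) = 1/(1/(9*((2 - 1*5) - 4/6))) = 1/(1/(9*((2 - 5) - 4*⅙))) = 1/(1/(9*(-3 - ⅔))) = 1/(1/(9*(-11/3))) = 1/(1/(-33)) = 1/(-1/33) = -33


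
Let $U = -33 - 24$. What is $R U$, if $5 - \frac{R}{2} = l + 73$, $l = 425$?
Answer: $56202$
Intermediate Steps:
$R = -986$ ($R = 10 - 2 \left(425 + 73\right) = 10 - 996 = -986$)
$U = -57$
$R U = \left(-986\right) \left(-57\right) = 56202$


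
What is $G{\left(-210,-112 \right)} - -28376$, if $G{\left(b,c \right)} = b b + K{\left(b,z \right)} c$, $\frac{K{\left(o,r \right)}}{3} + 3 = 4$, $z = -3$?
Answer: $72140$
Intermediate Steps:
$K{\left(o,r \right)} = 3$ ($K{\left(o,r \right)} = -9 + 3 \cdot 4 = -9 + 12 = 3$)
$G{\left(b,c \right)} = b^{2} + 3 c$ ($G{\left(b,c \right)} = b b + 3 c = b^{2} + 3 c$)
$G{\left(-210,-112 \right)} - -28376 = \left(\left(-210\right)^{2} + 3 \left(-112\right)\right) - -28376 = \left(44100 - 336\right) + 28376 = 43764 + 28376 = 72140$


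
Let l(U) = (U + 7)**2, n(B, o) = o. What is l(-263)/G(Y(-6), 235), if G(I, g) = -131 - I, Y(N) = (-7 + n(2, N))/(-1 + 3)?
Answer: -131072/249 ≈ -526.39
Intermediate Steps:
Y(N) = -7/2 + N/2 (Y(N) = (-7 + N)/(-1 + 3) = (-7 + N)/2 = (-7 + N)*(1/2) = -7/2 + N/2)
l(U) = (7 + U)**2
l(-263)/G(Y(-6), 235) = (7 - 263)**2/(-131 - (-7/2 + (1/2)*(-6))) = (-256)**2/(-131 - (-7/2 - 3)) = 65536/(-131 - 1*(-13/2)) = 65536/(-131 + 13/2) = 65536/(-249/2) = 65536*(-2/249) = -131072/249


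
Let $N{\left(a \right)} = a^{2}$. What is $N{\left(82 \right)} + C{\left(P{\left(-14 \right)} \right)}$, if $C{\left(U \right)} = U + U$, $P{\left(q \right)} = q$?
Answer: $6696$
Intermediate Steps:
$C{\left(U \right)} = 2 U$
$N{\left(82 \right)} + C{\left(P{\left(-14 \right)} \right)} = 82^{2} + 2 \left(-14\right) = 6724 - 28 = 6696$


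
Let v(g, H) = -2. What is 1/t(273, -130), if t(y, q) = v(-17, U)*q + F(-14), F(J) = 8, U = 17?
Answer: 1/268 ≈ 0.0037313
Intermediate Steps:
t(y, q) = 8 - 2*q (t(y, q) = -2*q + 8 = 8 - 2*q)
1/t(273, -130) = 1/(8 - 2*(-130)) = 1/(8 + 260) = 1/268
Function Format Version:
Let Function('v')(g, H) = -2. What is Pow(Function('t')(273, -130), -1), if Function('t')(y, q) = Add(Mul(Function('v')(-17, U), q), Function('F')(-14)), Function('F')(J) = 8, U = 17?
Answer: Rational(1, 268) ≈ 0.0037313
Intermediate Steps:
Function('t')(y, q) = Add(8, Mul(-2, q)) (Function('t')(y, q) = Add(Mul(-2, q), 8) = Add(8, Mul(-2, q)))
Pow(Function('t')(273, -130), -1) = Pow(Add(8, Mul(-2, -130)), -1) = Pow(Add(8, 260), -1) = Pow(268, -1) = Rational(1, 268)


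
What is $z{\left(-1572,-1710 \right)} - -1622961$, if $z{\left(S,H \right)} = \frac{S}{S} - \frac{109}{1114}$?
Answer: $\frac{1807979559}{1114} \approx 1.623 \cdot 10^{6}$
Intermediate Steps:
$z{\left(S,H \right)} = \frac{1005}{1114}$ ($z{\left(S,H \right)} = 1 - \frac{109}{1114} = \frac{1005}{1114}$)
$z{\left(-1572,-1710 \right)} - -1622961 = \frac{1005}{1114} - -1622961 = \frac{1005}{1114} + 1622961 = \frac{1807979559}{1114}$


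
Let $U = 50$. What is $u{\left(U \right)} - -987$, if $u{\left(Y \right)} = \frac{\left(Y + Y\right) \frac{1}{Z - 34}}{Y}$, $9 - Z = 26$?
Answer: $\frac{50335}{51} \approx 986.96$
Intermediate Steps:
$Z = -17$ ($Z = 9 - 26 = -17$)
$u{\left(Y \right)} = - \frac{2}{51}$ ($u{\left(Y \right)} = \frac{\left(Y + Y\right) \frac{1}{-17 - 34}}{Y} = \frac{2 Y \frac{1}{-51}}{Y} = \frac{2 Y \left(- \frac{1}{51}\right)}{Y} = \frac{\left(- \frac{2}{51}\right) Y}{Y} = - \frac{2}{51}$)
$u{\left(U \right)} - -987 = - \frac{2}{51} - -987 = - \frac{2}{51} + 987 = \frac{50335}{51}$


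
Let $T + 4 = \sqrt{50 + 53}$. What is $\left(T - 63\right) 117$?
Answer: $-7839 + 117 \sqrt{103} \approx -6651.6$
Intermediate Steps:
$T = -4 + \sqrt{103}$ ($T = -4 + \sqrt{50 + 53} = -4 + \sqrt{103} \approx 6.1489$)
$\left(T - 63\right) 117 = \left(\left(-4 + \sqrt{103}\right) - 63\right) 117 = \left(-67 + \sqrt{103}\right) 117 = -7839 + 117 \sqrt{103}$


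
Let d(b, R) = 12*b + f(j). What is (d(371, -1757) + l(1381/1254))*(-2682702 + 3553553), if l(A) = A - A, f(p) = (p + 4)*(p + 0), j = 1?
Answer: 3881382907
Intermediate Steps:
f(p) = p*(4 + p) (f(p) = (4 + p)*p = p*(4 + p))
d(b, R) = 5 + 12*b (d(b, R) = 12*b + 1*(4 + 1) = 12*b + 1*5 = 12*b + 5 = 5 + 12*b)
l(A) = 0
(d(371, -1757) + l(1381/1254))*(-2682702 + 3553553) = ((5 + 12*371) + 0)*(-2682702 + 3553553) = ((5 + 4452) + 0)*870851 = (4457 + 0)*870851 = 4457*870851 = 3881382907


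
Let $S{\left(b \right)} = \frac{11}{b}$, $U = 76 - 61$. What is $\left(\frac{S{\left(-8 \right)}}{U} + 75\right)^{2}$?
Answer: $\frac{80802121}{14400} \approx 5611.3$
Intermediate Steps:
$U = 15$
$\left(\frac{S{\left(-8 \right)}}{U} + 75\right)^{2} = \left(\frac{11 \frac{1}{-8}}{15} + 75\right)^{2} = \left(11 \left(- \frac{1}{8}\right) \frac{1}{15} + 75\right)^{2} = \left(\left(- \frac{11}{8}\right) \frac{1}{15} + 75\right)^{2} = \left(- \frac{11}{120} + 75\right)^{2} = \left(\frac{8989}{120}\right)^{2} = \frac{80802121}{14400}$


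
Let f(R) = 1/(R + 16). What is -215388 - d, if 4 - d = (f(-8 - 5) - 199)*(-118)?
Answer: -575848/3 ≈ -1.9195e+5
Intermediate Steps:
f(R) = 1/(16 + R)
d = -70316/3 (d = 4 - (1/(16 + (-8 - 5)) - 199)*(-118) = 4 - (1/(16 - 13) - 199)*(-118) = 4 - (1/3 - 199)*(-118) = 4 - (⅓ - 199)*(-118) = 4 - (-596)*(-118)/3 = 4 - 1*70328/3 = 4 - 70328/3 = -70316/3 ≈ -23439.)
-215388 - d = -215388 - 1*(-70316/3) = -215388 + 70316/3 = -575848/3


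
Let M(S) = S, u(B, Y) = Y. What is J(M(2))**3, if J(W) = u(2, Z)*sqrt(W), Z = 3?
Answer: 54*sqrt(2) ≈ 76.368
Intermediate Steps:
J(W) = 3*sqrt(W)
J(M(2))**3 = (3*sqrt(2))**3 = 54*sqrt(2)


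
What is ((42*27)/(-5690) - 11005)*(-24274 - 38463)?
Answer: 1964282420704/2845 ≈ 6.9043e+8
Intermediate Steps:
((42*27)/(-5690) - 11005)*(-24274 - 38463) = (1134*(-1/5690) - 11005)*(-62737) = (-567/2845 - 11005)*(-62737) = -31309792/2845*(-62737) = 1964282420704/2845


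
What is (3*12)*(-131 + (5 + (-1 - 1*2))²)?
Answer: -4572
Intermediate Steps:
(3*12)*(-131 + (5 + (-1 - 1*2))²) = 36*(-131 + (5 + (-1 - 2))²) = 36*(-131 + (5 - 3)²) = 36*(-131 + 2²) = 36*(-131 + 4) = 36*(-127) = -4572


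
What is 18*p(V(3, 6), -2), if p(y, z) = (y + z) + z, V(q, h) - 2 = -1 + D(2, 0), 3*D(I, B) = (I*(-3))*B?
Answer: -54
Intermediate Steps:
D(I, B) = -B*I (D(I, B) = ((I*(-3))*B)/3 = ((-3*I)*B)/3 = (-3*B*I)/3 = -B*I)
V(q, h) = 1 (V(q, h) = 2 + (-1 - 1*0*2) = 2 + (-1 + 0) = 2 - 1 = 1)
p(y, z) = y + 2*z
18*p(V(3, 6), -2) = 18*(1 + 2*(-2)) = 18*(1 - 4) = 18*(-3) = -54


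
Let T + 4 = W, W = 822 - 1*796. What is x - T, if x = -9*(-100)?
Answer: 878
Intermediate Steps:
x = 900
W = 26 (W = 822 - 796 = 26)
T = 22 (T = -4 + 26 = 22)
x - T = 900 - 1*22 = 900 - 22 = 878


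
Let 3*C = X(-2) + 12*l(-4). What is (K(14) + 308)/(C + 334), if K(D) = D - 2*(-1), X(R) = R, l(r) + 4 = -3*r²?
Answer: 243/94 ≈ 2.5851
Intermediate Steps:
l(r) = -4 - 3*r²
C = -626/3 (C = (-2 + 12*(-4 - 3*(-4)²))/3 = (-2 + 12*(-4 - 3*16))/3 = (-2 + 12*(-4 - 48))/3 = (-2 + 12*(-52))/3 = (-2 - 624)/3 = (⅓)*(-626) = -626/3 ≈ -208.67)
K(D) = 2 + D (K(D) = D + 2 = 2 + D)
(K(14) + 308)/(C + 334) = ((2 + 14) + 308)/(-626/3 + 334) = (16 + 308)/(376/3) = 324*(3/376) = 243/94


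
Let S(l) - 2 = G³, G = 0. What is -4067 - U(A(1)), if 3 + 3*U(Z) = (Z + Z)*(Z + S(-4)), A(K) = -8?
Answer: -4098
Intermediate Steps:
S(l) = 2 (S(l) = 2 + 0³ = 2 + 0 = 2)
U(Z) = -1 + 2*Z*(2 + Z)/3 (U(Z) = -1 + ((Z + Z)*(Z + 2))/3 = -1 + ((2*Z)*(2 + Z))/3 = -1 + (2*Z*(2 + Z))/3 = -1 + 2*Z*(2 + Z)/3)
-4067 - U(A(1)) = -4067 - (-1 + (⅔)*(-8)² + (4/3)*(-8)) = -4067 - (-1 + (⅔)*64 - 32/3) = -4067 - (-1 + 128/3 - 32/3) = -4067 - 1*31 = -4067 - 31 = -4098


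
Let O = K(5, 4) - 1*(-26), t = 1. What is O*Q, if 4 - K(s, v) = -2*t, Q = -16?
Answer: -512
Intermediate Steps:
K(s, v) = 6 (K(s, v) = 4 - (-2) = 4 - 1*(-2) = 4 + 2 = 6)
O = 32 (O = 6 - 1*(-26) = 6 + 26 = 32)
O*Q = 32*(-16) = -512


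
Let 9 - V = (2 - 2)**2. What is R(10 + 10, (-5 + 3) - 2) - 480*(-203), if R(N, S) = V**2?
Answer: 97521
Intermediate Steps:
V = 9 (V = 9 - (2 - 2)**2 = 9 - 1*0**2 = 9 - 1*0 = 9 + 0 = 9)
R(N, S) = 81 (R(N, S) = 9**2 = 81)
R(10 + 10, (-5 + 3) - 2) - 480*(-203) = 81 - 480*(-203) = 81 + 97440 = 97521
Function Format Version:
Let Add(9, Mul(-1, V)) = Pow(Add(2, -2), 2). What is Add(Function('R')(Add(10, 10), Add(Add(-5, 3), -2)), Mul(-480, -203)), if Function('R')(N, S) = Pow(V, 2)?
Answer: 97521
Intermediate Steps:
V = 9 (V = Add(9, Mul(-1, Pow(Add(2, -2), 2))) = Add(9, Mul(-1, Pow(0, 2))) = Add(9, Mul(-1, 0)) = Add(9, 0) = 9)
Function('R')(N, S) = 81 (Function('R')(N, S) = Pow(9, 2) = 81)
Add(Function('R')(Add(10, 10), Add(Add(-5, 3), -2)), Mul(-480, -203)) = Add(81, Mul(-480, -203)) = Add(81, 97440) = 97521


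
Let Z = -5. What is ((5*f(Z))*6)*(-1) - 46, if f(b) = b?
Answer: 104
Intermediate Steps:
((5*f(Z))*6)*(-1) - 46 = ((5*(-5))*6)*(-1) - 46 = -25*6*(-1) - 46 = -150*(-1) - 46 = 150 - 46 = 104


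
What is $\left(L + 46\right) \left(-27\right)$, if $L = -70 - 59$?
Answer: $2241$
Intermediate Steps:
$L = -129$ ($L = -70 - 59 = -129$)
$\left(L + 46\right) \left(-27\right) = \left(-129 + 46\right) \left(-27\right) = \left(-83\right) \left(-27\right) = 2241$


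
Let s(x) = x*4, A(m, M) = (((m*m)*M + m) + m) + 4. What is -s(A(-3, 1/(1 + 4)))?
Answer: 4/5 ≈ 0.80000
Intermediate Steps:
A(m, M) = 4 + 2*m + M*m**2 (A(m, M) = ((m**2*M + m) + m) + 4 = ((M*m**2 + m) + m) + 4 = ((m + M*m**2) + m) + 4 = (2*m + M*m**2) + 4 = 4 + 2*m + M*m**2)
s(x) = 4*x
-s(A(-3, 1/(1 + 4))) = -4*(4 + 2*(-3) + (-3)**2/(1 + 4)) = -4*(4 - 6 + 9/5) = -4*(-1)/5 = -1*(-4/5) = 4/5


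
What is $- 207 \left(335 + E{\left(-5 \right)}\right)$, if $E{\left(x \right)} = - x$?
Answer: $-70380$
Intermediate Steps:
$- 207 \left(335 + E{\left(-5 \right)}\right) = - 207 \left(335 - -5\right) = - 207 \left(335 + 5\right) = \left(-207\right) 340 = -70380$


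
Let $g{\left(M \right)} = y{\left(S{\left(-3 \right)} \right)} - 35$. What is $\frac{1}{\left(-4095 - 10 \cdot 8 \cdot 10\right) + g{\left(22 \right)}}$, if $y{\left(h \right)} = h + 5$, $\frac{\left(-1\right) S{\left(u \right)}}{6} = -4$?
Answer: $- \frac{1}{4901} \approx -0.00020404$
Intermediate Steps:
$S{\left(u \right)} = 24$ ($S{\left(u \right)} = \left(-6\right) \left(-4\right) = 24$)
$y{\left(h \right)} = 5 + h$
$g{\left(M \right)} = -6$ ($g{\left(M \right)} = \left(5 + 24\right) - 35 = 29 - 35 = -6$)
$\frac{1}{\left(-4095 - 10 \cdot 8 \cdot 10\right) + g{\left(22 \right)}} = \frac{1}{\left(-4095 - 10 \cdot 8 \cdot 10\right) - 6} = \frac{1}{\left(-4095 - 80 \cdot 10\right) - 6} = \frac{1}{\left(-4095 - 800\right) - 6} = \frac{1}{-4895 - 6} = \frac{1}{-4901} = - \frac{1}{4901}$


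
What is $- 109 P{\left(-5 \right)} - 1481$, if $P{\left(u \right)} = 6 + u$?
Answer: $-1590$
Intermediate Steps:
$- 109 P{\left(-5 \right)} - 1481 = - 109 \left(6 - 5\right) - 1481 = \left(-109\right) 1 - 1481 = -109 - 1481 = -1590$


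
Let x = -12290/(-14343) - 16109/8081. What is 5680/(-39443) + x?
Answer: -5854403832811/4571671798869 ≈ -1.2806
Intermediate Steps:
x = -131735897/115905783 (x = -12290*(-1/14343) - 16109*1/8081 = 12290/14343 - 16109/8081 = -131735897/115905783 ≈ -1.1366)
5680/(-39443) + x = 5680/(-39443) - 131735897/115905783 = 5680*(-1/39443) - 131735897/115905783 = -5680/39443 - 131735897/115905783 = -5854403832811/4571671798869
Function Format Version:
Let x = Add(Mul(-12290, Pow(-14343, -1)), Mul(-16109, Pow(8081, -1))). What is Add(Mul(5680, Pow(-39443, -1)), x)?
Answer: Rational(-5854403832811, 4571671798869) ≈ -1.2806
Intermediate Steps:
x = Rational(-131735897, 115905783) (x = Add(Mul(-12290, Rational(-1, 14343)), Mul(-16109, Rational(1, 8081))) = Add(Rational(12290, 14343), Rational(-16109, 8081)) = Rational(-131735897, 115905783) ≈ -1.1366)
Add(Mul(5680, Pow(-39443, -1)), x) = Add(Mul(5680, Pow(-39443, -1)), Rational(-131735897, 115905783)) = Add(Mul(5680, Rational(-1, 39443)), Rational(-131735897, 115905783)) = Add(Rational(-5680, 39443), Rational(-131735897, 115905783)) = Rational(-5854403832811, 4571671798869)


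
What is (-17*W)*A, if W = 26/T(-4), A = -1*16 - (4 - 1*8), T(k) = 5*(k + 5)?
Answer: 5304/5 ≈ 1060.8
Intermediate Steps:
T(k) = 25 + 5*k (T(k) = 5*(5 + k) = 25 + 5*k)
A = -12 (A = -16 - (4 - 8) = -16 - 1*(-4) = -16 + 4 = -12)
W = 26/5 (W = 26/(25 + 5*(-4)) = 26/(25 - 20) = 26/5 ≈ 5.2000)
(-17*W)*A = -17*26/5*(-12) = -442/5*(-12) = 5304/5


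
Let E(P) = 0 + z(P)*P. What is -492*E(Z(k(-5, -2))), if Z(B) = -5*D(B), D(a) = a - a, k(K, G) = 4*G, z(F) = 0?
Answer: 0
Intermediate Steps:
D(a) = 0
Z(B) = 0 (Z(B) = -5*0 = 0)
E(P) = 0 (E(P) = 0 + 0*P = 0 + 0 = 0)
-492*E(Z(k(-5, -2))) = -492*0 = 0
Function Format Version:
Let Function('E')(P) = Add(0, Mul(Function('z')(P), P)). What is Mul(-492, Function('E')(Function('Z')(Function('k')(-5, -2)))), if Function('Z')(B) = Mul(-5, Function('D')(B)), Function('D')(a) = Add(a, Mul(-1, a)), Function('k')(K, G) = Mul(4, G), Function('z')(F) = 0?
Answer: 0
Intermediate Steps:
Function('D')(a) = 0
Function('Z')(B) = 0 (Function('Z')(B) = Mul(-5, 0) = 0)
Function('E')(P) = 0 (Function('E')(P) = Add(0, Mul(0, P)) = Add(0, 0) = 0)
Mul(-492, Function('E')(Function('Z')(Function('k')(-5, -2)))) = Mul(-492, 0) = 0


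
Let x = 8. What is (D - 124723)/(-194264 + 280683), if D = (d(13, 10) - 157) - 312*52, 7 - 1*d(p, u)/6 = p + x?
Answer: -141188/86419 ≈ -1.6338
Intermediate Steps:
d(p, u) = -6 - 6*p (d(p, u) = 42 - 6*(p + 8) = 42 - 6*(8 + p) = 42 + (-48 - 6*p) = -6 - 6*p)
D = -16465 (D = ((-6 - 6*13) - 157) - 312*52 = ((-6 - 78) - 157) - 16224 = (-84 - 157) - 16224 = -241 - 16224 = -16465)
(D - 124723)/(-194264 + 280683) = (-16465 - 124723)/(-194264 + 280683) = -141188/86419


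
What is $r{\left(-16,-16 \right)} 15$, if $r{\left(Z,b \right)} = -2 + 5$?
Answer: $45$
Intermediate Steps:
$r{\left(Z,b \right)} = 3$
$r{\left(-16,-16 \right)} 15 = 3 \cdot 15 = 45$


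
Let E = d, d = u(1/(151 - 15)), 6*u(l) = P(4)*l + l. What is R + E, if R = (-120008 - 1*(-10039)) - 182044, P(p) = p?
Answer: -238282603/816 ≈ -2.9201e+5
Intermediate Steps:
u(l) = 5*l/6 (u(l) = (4*l + l)/6 = (5*l)/6 = 5*l/6)
d = 5/816 (d = 5/(6*(151 - 15)) = (5/6)/136 = (5/6)*(1/136) = 5/816 ≈ 0.0061274)
E = 5/816 ≈ 0.0061274
R = -292013 (R = (-120008 + 10039) - 182044 = -109969 - 182044 = -292013)
R + E = -292013 + 5/816 = -238282603/816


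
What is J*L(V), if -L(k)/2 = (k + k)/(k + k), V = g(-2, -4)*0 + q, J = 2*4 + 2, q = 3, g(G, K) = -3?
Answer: -20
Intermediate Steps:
J = 10 (J = 8 + 2 = 10)
V = 3 (V = -3*0 + 3 = 0 + 3 = 3)
L(k) = -2 (L(k) = -2*(k + k)/(k + k) = -2*2*k/(2*k) = -2*2*k*1/(2*k) = -2*1 = -2)
J*L(V) = 10*(-2) = -20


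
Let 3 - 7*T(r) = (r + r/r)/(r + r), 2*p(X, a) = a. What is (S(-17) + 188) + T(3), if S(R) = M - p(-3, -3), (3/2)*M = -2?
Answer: 377/2 ≈ 188.50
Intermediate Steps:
p(X, a) = a/2
M = -4/3 (M = (⅔)*(-2) = -4/3 ≈ -1.3333)
T(r) = 3/7 - (1 + r)/(14*r) (T(r) = 3/7 - (r + r/r)/(7*(r + r)) = 3/7 - (r + 1)/(7*(2*r)) = 3/7 - (1 + r)*1/(2*r)/7 = 3/7 - (1 + r)/(14*r))
S(R) = ⅙ (S(R) = -4/3 - (-3)/2 = -4/3 - 1*(-3/2) = -4/3 + 3/2 = ⅙)
(S(-17) + 188) + T(3) = (⅙ + 188) + (1/14)*(-1 + 5*3)/3 = 1129/6 + (1/14)*(⅓)*(-1 + 15) = 1129/6 + (1/14)*(⅓)*14 = 1129/6 + ⅓ = 377/2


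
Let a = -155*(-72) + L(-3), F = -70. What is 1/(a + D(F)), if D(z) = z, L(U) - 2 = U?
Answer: 1/11089 ≈ 9.0179e-5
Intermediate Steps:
L(U) = 2 + U
a = 11159 (a = -155*(-72) + (2 - 3) = 11160 - 1 = 11159)
1/(a + D(F)) = 1/(11159 - 70) = 1/11089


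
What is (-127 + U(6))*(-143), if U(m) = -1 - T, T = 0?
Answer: 18304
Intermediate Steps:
U(m) = -1 (U(m) = -1 - 1*0 = -1 + 0 = -1)
(-127 + U(6))*(-143) = (-127 - 1)*(-143) = -128*(-143) = 18304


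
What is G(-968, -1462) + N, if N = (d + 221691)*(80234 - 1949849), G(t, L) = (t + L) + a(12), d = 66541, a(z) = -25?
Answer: -538882873135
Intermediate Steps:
G(t, L) = -25 + L + t (G(t, L) = (t + L) - 25 = (L + t) - 25 = -25 + L + t)
N = -538882870680 (N = (66541 + 221691)*(80234 - 1949849) = 288232*(-1869615) = -538882870680)
G(-968, -1462) + N = (-25 - 1462 - 968) - 538882870680 = -2455 - 538882870680 = -538882873135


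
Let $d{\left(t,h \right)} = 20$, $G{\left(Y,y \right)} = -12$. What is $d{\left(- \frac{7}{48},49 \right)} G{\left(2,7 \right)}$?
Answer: $-240$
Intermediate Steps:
$d{\left(- \frac{7}{48},49 \right)} G{\left(2,7 \right)} = 20 \left(-12\right) = -240$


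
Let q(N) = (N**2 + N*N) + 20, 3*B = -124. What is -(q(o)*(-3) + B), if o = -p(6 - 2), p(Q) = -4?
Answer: 592/3 ≈ 197.33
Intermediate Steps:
B = -124/3 (B = (1/3)*(-124) = -124/3 ≈ -41.333)
o = 4 (o = -1*(-4) = 4)
q(N) = 20 + 2*N**2 (q(N) = (N**2 + N**2) + 20 = 2*N**2 + 20 = 20 + 2*N**2)
-(q(o)*(-3) + B) = -((20 + 2*4**2)*(-3) - 124/3) = -((20 + 2*16)*(-3) - 124/3) = -((20 + 32)*(-3) - 124/3) = -(52*(-3) - 124/3) = -(-156 - 124/3) = -1*(-592/3) = 592/3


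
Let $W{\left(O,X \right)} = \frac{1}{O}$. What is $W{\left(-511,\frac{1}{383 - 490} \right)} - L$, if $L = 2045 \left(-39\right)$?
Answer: $\frac{40754804}{511} \approx 79755.0$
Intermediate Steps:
$L = -79755$
$W{\left(-511,\frac{1}{383 - 490} \right)} - L = \frac{1}{-511} - -79755 = - \frac{1}{511} + 79755 = \frac{40754804}{511}$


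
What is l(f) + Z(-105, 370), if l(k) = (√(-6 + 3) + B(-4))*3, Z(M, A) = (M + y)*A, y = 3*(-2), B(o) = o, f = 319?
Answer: -41082 + 3*I*√3 ≈ -41082.0 + 5.1962*I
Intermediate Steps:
y = -6
Z(M, A) = A*(-6 + M) (Z(M, A) = (M - 6)*A = (-6 + M)*A = A*(-6 + M))
l(k) = -12 + 3*I*√3 (l(k) = (√(-6 + 3) - 4)*3 = (√(-3) - 4)*3 = (I*√3 - 4)*3 = (-4 + I*√3)*3 = -12 + 3*I*√3)
l(f) + Z(-105, 370) = (-12 + 3*I*√3) + 370*(-6 - 105) = (-12 + 3*I*√3) + 370*(-111) = (-12 + 3*I*√3) - 41070 = -41082 + 3*I*√3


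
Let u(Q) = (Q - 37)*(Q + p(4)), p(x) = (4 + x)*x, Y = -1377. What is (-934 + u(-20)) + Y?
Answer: -2995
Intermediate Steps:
p(x) = x*(4 + x)
u(Q) = (-37 + Q)*(32 + Q) (u(Q) = (Q - 37)*(Q + 4*(4 + 4)) = (-37 + Q)*(Q + 4*8) = (-37 + Q)*(Q + 32) = (-37 + Q)*(32 + Q))
(-934 + u(-20)) + Y = (-934 + (-1184 + (-20)² - 5*(-20))) - 1377 = (-934 + (-1184 + 400 + 100)) - 1377 = (-934 - 684) - 1377 = -1618 - 1377 = -2995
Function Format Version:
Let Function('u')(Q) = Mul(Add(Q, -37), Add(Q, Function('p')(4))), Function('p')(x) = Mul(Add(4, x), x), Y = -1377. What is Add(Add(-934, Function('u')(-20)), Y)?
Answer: -2995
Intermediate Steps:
Function('p')(x) = Mul(x, Add(4, x))
Function('u')(Q) = Mul(Add(-37, Q), Add(32, Q)) (Function('u')(Q) = Mul(Add(Q, -37), Add(Q, Mul(4, Add(4, 4)))) = Mul(Add(-37, Q), Add(Q, Mul(4, 8))) = Mul(Add(-37, Q), Add(Q, 32)) = Mul(Add(-37, Q), Add(32, Q)))
Add(Add(-934, Function('u')(-20)), Y) = Add(Add(-934, Add(-1184, Pow(-20, 2), Mul(-5, -20))), -1377) = Add(Add(-934, Add(-1184, 400, 100)), -1377) = Add(Add(-934, -684), -1377) = Add(-1618, -1377) = -2995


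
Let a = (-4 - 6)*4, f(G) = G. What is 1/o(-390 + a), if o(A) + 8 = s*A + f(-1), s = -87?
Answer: 1/37401 ≈ 2.6737e-5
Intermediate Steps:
a = -40 (a = -10*4 = -40)
o(A) = -9 - 87*A (o(A) = -8 + (-87*A - 1) = -8 + (-1 - 87*A) = -9 - 87*A)
1/o(-390 + a) = 1/(-9 - 87*(-390 - 40)) = 1/(-9 - 87*(-430)) = 1/(-9 + 37410) = 1/37401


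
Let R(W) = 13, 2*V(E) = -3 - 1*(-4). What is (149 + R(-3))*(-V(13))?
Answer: -81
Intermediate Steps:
V(E) = 1/2 (V(E) = (-3 - 1*(-4))/2 = (-3 + 4)/2 = (1/2)*1 = 1/2)
(149 + R(-3))*(-V(13)) = (149 + 13)*(-1*1/2) = 162*(-1/2) = -81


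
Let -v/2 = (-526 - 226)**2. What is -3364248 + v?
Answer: -4495256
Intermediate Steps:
v = -1131008 (v = -2*(-526 - 226)**2 = -2*(-752)**2 = -2*565504 = -1131008)
-3364248 + v = -3364248 - 1131008 = -4495256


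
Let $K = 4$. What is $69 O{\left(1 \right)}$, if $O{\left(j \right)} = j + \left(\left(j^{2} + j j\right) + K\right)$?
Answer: $483$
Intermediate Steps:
$O{\left(j \right)} = 4 + j + 2 j^{2}$ ($O{\left(j \right)} = j + \left(\left(j^{2} + j j\right) + 4\right) = j + \left(\left(j^{2} + j^{2}\right) + 4\right) = j + \left(2 j^{2} + 4\right) = j + \left(4 + 2 j^{2}\right) = 4 + j + 2 j^{2}$)
$69 O{\left(1 \right)} = 69 \left(4 + 1 + 2 \cdot 1^{2}\right) = 69 \left(4 + 1 + 2 \cdot 1\right) = 69 \left(4 + 1 + 2\right) = 69 \cdot 7 = 483$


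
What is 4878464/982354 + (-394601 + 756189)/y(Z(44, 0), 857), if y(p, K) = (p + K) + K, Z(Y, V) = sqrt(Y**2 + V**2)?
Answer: 90945939466/431744583 ≈ 210.65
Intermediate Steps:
Z(Y, V) = sqrt(V**2 + Y**2)
y(p, K) = p + 2*K (y(p, K) = (K + p) + K = p + 2*K)
4878464/982354 + (-394601 + 756189)/y(Z(44, 0), 857) = 4878464/982354 + (-394601 + 756189)/(sqrt(0**2 + 44**2) + 2*857) = 4878464*(1/982354) + 361588/(sqrt(0 + 1936) + 1714) = 2439232/491177 + 361588/(sqrt(1936) + 1714) = 2439232/491177 + 361588/(44 + 1714) = 2439232/491177 + 361588/1758 = 2439232/491177 + 361588*(1/1758) = 2439232/491177 + 180794/879 = 90945939466/431744583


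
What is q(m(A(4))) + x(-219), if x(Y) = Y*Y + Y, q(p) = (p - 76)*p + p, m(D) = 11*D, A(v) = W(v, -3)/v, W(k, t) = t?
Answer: 774861/16 ≈ 48429.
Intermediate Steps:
A(v) = -3/v
q(p) = p + p*(-76 + p) (q(p) = (-76 + p)*p + p = p*(-76 + p) + p = p + p*(-76 + p))
x(Y) = Y + Y² (x(Y) = Y² + Y = Y + Y²)
q(m(A(4))) + x(-219) = (11*(-3/4))*(-75 + 11*(-3/4)) - 219*(1 - 219) = (11*(-3*¼))*(-75 + 11*(-3*¼)) - 219*(-218) = (11*(-¾))*(-75 + 11*(-¾)) + 47742 = -33*(-75 - 33/4)/4 + 47742 = -33/4*(-333/4) + 47742 = 10989/16 + 47742 = 774861/16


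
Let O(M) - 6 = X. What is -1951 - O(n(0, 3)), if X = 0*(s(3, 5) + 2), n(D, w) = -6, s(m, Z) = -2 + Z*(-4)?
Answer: -1957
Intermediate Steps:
s(m, Z) = -2 - 4*Z
X = 0 (X = 0*((-2 - 4*5) + 2) = 0*((-2 - 20) + 2) = 0*(-22 + 2) = 0*(-20) = 0)
O(M) = 6 (O(M) = 6 + 0 = 6)
-1951 - O(n(0, 3)) = -1951 - 1*6 = -1951 - 6 = -1957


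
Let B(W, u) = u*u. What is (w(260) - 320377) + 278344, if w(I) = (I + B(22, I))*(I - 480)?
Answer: -14971233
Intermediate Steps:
B(W, u) = u**2
w(I) = (-480 + I)*(I + I**2) (w(I) = (I + I**2)*(I - 480) = (I + I**2)*(-480 + I) = (-480 + I)*(I + I**2))
(w(260) - 320377) + 278344 = (260*(-480 + 260**2 - 479*260) - 320377) + 278344 = (260*(-480 + 67600 - 124540) - 320377) + 278344 = (260*(-57420) - 320377) + 278344 = (-14929200 - 320377) + 278344 = -15249577 + 278344 = -14971233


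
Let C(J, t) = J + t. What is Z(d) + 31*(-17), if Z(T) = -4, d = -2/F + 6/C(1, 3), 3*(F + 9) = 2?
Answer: -531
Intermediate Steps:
F = -25/3 (F = -9 + (1/3)*2 = -9 + 2/3 = -25/3 ≈ -8.3333)
d = 87/50 (d = -2/(-25/3) + 6/(1 + 3) = -2*(-3/25) + 6/4 = 6/25 + 6*(1/4) = 6/25 + 3/2 = 87/50 ≈ 1.7400)
Z(d) + 31*(-17) = -4 + 31*(-17) = -4 - 527 = -531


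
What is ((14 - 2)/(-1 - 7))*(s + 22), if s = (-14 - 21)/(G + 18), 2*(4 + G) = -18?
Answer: -45/2 ≈ -22.500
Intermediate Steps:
G = -13 (G = -4 + (½)*(-18) = -4 - 9 = -13)
s = -7 (s = (-14 - 21)/(-13 + 18) = -35/5 = -35*⅕ = -7)
((14 - 2)/(-1 - 7))*(s + 22) = ((14 - 2)/(-1 - 7))*(-7 + 22) = (12/(-8))*15 = (12*(-⅛))*15 = -3/2*15 = -45/2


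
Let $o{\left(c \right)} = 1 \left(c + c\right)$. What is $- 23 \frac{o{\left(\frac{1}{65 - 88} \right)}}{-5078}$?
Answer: $- \frac{1}{2539} \approx -0.00039386$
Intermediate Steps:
$o{\left(c \right)} = 2 c$ ($o{\left(c \right)} = 1 \cdot 2 c = 2 c$)
$- 23 \frac{o{\left(\frac{1}{65 - 88} \right)}}{-5078} = - 23 \frac{2 \frac{1}{65 - 88}}{-5078} = - 23 \frac{2}{65 - 88} \left(- \frac{1}{5078}\right) = - 23 \frac{2}{-23} \left(- \frac{1}{5078}\right) = - 23 \cdot 2 \left(- \frac{1}{23}\right) \left(- \frac{1}{5078}\right) = - 23 \left(\left(- \frac{2}{23}\right) \left(- \frac{1}{5078}\right)\right) = \left(-23\right) \frac{1}{58397} = - \frac{1}{2539}$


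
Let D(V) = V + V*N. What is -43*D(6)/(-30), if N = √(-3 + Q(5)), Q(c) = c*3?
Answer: 43/5 + 86*√3/5 ≈ 38.391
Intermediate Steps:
Q(c) = 3*c
N = 2*√3 (N = √(-3 + 3*5) = √(-3 + 15) = √12 = 2*√3 ≈ 3.4641)
D(V) = V + 2*V*√3 (D(V) = V + V*(2*√3) = V + 2*V*√3)
-43*D(6)/(-30) = -258*(1 + 2*√3)/(-30) = -43*(6 + 12*√3)*(-1/30) = (-258 - 516*√3)*(-1/30) = 43/5 + 86*√3/5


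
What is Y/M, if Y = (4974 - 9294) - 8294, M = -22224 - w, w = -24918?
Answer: -6307/1347 ≈ -4.6823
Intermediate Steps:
M = 2694 (M = -22224 - 1*(-24918) = -22224 + 24918 = 2694)
Y = -12614 (Y = -4320 - 8294 = -12614)
Y/M = -12614/2694 = -12614*1/2694 = -6307/1347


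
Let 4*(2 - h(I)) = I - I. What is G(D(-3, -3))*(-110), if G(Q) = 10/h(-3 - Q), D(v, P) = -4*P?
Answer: -550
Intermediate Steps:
h(I) = 2 (h(I) = 2 - (I - I)/4 = 2 - 1/4*0 = 2 + 0 = 2)
G(Q) = 5 (G(Q) = 10/2 = 10*(1/2) = 5)
G(D(-3, -3))*(-110) = 5*(-110) = -550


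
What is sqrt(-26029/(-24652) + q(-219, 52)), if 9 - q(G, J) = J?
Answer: I*sqrt(6372585141)/12326 ≈ 6.4764*I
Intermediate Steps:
q(G, J) = 9 - J
sqrt(-26029/(-24652) + q(-219, 52)) = sqrt(-26029/(-24652) + (9 - 1*52)) = sqrt(-26029*(-1/24652) + (9 - 52)) = sqrt(26029/24652 - 43) = sqrt(-1034007/24652) = I*sqrt(6372585141)/12326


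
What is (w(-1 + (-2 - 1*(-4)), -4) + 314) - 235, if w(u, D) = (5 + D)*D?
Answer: 75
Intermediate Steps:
w(u, D) = D*(5 + D)
(w(-1 + (-2 - 1*(-4)), -4) + 314) - 235 = (-4*(5 - 4) + 314) - 235 = (-4*1 + 314) - 235 = (-4 + 314) - 235 = 310 - 235 = 75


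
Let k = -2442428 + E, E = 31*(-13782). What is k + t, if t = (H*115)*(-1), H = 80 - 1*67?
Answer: -2871165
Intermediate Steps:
E = -427242
H = 13 (H = 80 - 67 = 13)
t = -1495 (t = (13*115)*(-1) = 1495*(-1) = -1495)
k = -2869670 (k = -2442428 - 427242 = -2869670)
k + t = -2869670 - 1495 = -2871165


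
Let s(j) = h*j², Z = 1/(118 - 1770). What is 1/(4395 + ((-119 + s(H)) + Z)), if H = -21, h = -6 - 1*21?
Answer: -1652/12606413 ≈ -0.00013104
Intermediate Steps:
h = -27 (h = -6 - 21 = -27)
Z = -1/1652 (Z = 1/(-1652) = -1/1652 ≈ -0.00060533)
s(j) = -27*j²
1/(4395 + ((-119 + s(H)) + Z)) = 1/(4395 + ((-119 - 27*(-21)²) - 1/1652)) = 1/(4395 + ((-119 - 27*441) - 1/1652)) = 1/(4395 + ((-119 - 11907) - 1/1652)) = 1/(4395 + (-12026 - 1/1652)) = 1/(4395 - 19866953/1652) = 1/(-12606413/1652) = -1652/12606413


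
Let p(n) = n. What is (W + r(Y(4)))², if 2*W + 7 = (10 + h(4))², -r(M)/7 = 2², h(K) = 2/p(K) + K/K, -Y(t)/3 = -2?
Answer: 76729/64 ≈ 1198.9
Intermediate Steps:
Y(t) = 6 (Y(t) = -3*(-2) = 6)
h(K) = 1 + 2/K (h(K) = 2/K + K/K = 2/K + 1 = 1 + 2/K)
r(M) = -28 (r(M) = -7*2² = -7*4 = -28)
W = 501/8 (W = -7/2 + (10 + (2 + 4)/4)²/2 = -7/2 + (10 + (¼)*6)²/2 = -7/2 + (10 + 3/2)²/2 = -7/2 + (23/2)²/2 = -7/2 + (½)*(529/4) = -7/2 + 529/8 = 501/8 ≈ 62.625)
(W + r(Y(4)))² = (501/8 - 28)² = (277/8)² = 76729/64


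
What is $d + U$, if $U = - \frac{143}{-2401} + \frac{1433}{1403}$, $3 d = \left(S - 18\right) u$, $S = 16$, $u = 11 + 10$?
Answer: $- \frac{43519180}{3368603} \approx -12.919$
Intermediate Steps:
$u = 21$
$d = -14$ ($d = \frac{\left(16 - 18\right) 21}{3} = \frac{\left(-2\right) 21}{3} = \frac{1}{3} \left(-42\right) = -14$)
$U = \frac{3641262}{3368603}$ ($U = \left(-143\right) \left(- \frac{1}{2401}\right) + 1433 \cdot \frac{1}{1403} = \frac{143}{2401} + \frac{1433}{1403} = \frac{3641262}{3368603} \approx 1.0809$)
$d + U = -14 + \frac{3641262}{3368603} = - \frac{43519180}{3368603}$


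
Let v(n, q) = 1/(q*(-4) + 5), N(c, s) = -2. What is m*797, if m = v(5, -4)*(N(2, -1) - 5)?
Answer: -797/3 ≈ -265.67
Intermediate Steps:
v(n, q) = 1/(5 - 4*q) (v(n, q) = 1/(-4*q + 5) = 1/(5 - 4*q))
m = -⅓ (m = (-1/(-5 + 4*(-4)))*(-2 - 5) = -1/(-5 - 16)*(-7) = -1/(-21)*(-7) = -1*(-1/21)*(-7) = (1/21)*(-7) = -⅓ ≈ -0.33333)
m*797 = -⅓*797 = -797/3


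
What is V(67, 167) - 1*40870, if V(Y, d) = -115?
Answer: -40985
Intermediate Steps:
V(67, 167) - 1*40870 = -115 - 1*40870 = -115 - 40870 = -40985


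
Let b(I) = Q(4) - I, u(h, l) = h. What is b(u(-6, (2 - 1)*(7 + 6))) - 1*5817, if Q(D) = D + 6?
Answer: -5801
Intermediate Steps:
Q(D) = 6 + D
b(I) = 10 - I (b(I) = (6 + 4) - I = 10 - I)
b(u(-6, (2 - 1)*(7 + 6))) - 1*5817 = (10 - 1*(-6)) - 1*5817 = (10 + 6) - 5817 = 16 - 5817 = -5801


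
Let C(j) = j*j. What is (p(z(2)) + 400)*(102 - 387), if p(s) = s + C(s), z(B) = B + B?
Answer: -119700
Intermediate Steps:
z(B) = 2*B
C(j) = j**2
p(s) = s + s**2
(p(z(2)) + 400)*(102 - 387) = ((2*2)*(1 + 2*2) + 400)*(102 - 387) = (4*(1 + 4) + 400)*(-285) = (4*5 + 400)*(-285) = (20 + 400)*(-285) = 420*(-285) = -119700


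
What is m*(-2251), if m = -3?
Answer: 6753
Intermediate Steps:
m*(-2251) = -3*(-2251) = 6753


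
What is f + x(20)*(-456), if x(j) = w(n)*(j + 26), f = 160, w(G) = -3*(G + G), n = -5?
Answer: -629120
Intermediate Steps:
w(G) = -6*G
x(j) = 780 + 30*j (x(j) = (-6*(-5))*(j + 26) = 30*(26 + j) = 780 + 30*j)
f + x(20)*(-456) = 160 + (780 + 30*20)*(-456) = 160 + (780 + 600)*(-456) = 160 + 1380*(-456) = 160 - 629280 = -629120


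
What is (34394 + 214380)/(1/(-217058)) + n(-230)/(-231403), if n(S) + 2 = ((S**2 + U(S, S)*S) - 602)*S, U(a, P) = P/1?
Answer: -12495388697773934/231403 ≈ -5.3998e+10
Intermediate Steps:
U(a, P) = P (U(a, P) = P*1 = P)
n(S) = -2 + S*(-602 + 2*S**2) (n(S) = -2 + ((S**2 + S*S) - 602)*S = -2 + ((S**2 + S**2) - 602)*S = -2 + (2*S**2 - 602)*S = -2 + (-602 + 2*S**2)*S = -2 + S*(-602 + 2*S**2))
(34394 + 214380)/(1/(-217058)) + n(-230)/(-231403) = (34394 + 214380)/(1/(-217058)) + (-2 - 602*(-230) + 2*(-230)**3)/(-231403) = 248774/(-1/217058) + (-2 + 138460 + 2*(-12167000))*(-1/231403) = 248774*(-217058) + (-2 + 138460 - 24334000)*(-1/231403) = -53998386892 - 24195542*(-1/231403) = -53998386892 + 24195542/231403 = -12495388697773934/231403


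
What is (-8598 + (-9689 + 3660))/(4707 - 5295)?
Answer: 14627/588 ≈ 24.876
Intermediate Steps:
(-8598 + (-9689 + 3660))/(4707 - 5295) = (-8598 - 6029)/(-588) = -14627*(-1/588) = 14627/588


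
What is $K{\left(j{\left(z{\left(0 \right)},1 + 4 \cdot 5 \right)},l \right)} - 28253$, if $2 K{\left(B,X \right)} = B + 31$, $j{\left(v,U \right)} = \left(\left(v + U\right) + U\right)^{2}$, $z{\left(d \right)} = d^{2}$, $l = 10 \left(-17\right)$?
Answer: $- \frac{54711}{2} \approx -27356.0$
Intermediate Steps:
$l = -170$
$j{\left(v,U \right)} = \left(v + 2 U\right)^{2}$ ($j{\left(v,U \right)} = \left(\left(U + v\right) + U\right)^{2} = \left(v + 2 U\right)^{2}$)
$K{\left(B,X \right)} = \frac{31}{2} + \frac{B}{2}$ ($K{\left(B,X \right)} = \frac{B + 31}{2} = \frac{31 + B}{2} = \frac{31}{2} + \frac{B}{2}$)
$K{\left(j{\left(z{\left(0 \right)},1 + 4 \cdot 5 \right)},l \right)} - 28253 = \left(\frac{31}{2} + \frac{\left(0^{2} + 2 \left(1 + 4 \cdot 5\right)\right)^{2}}{2}\right) - 28253 = \left(\frac{31}{2} + \frac{\left(0 + 2 \left(1 + 20\right)\right)^{2}}{2}\right) - 28253 = \left(\frac{31}{2} + \frac{\left(0 + 2 \cdot 21\right)^{2}}{2}\right) - 28253 = \left(\frac{31}{2} + \frac{\left(0 + 42\right)^{2}}{2}\right) - 28253 = \left(\frac{31}{2} + \frac{42^{2}}{2}\right) - 28253 = \left(\frac{31}{2} + \frac{1}{2} \cdot 1764\right) - 28253 = \left(\frac{31}{2} + 882\right) - 28253 = \frac{1795}{2} - 28253 = - \frac{54711}{2}$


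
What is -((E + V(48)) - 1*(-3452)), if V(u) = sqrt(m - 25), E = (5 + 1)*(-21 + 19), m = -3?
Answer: -3440 - 2*I*sqrt(7) ≈ -3440.0 - 5.2915*I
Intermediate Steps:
E = -12 (E = 6*(-2) = -12)
V(u) = 2*I*sqrt(7) (V(u) = sqrt(-3 - 25) = sqrt(-28) = 2*I*sqrt(7))
-((E + V(48)) - 1*(-3452)) = -((-12 + 2*I*sqrt(7)) - 1*(-3452)) = -((-12 + 2*I*sqrt(7)) + 3452) = -(3440 + 2*I*sqrt(7)) = -3440 - 2*I*sqrt(7)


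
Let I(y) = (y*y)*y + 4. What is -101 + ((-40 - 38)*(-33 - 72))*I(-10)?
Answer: -8157341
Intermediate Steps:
I(y) = 4 + y**3 (I(y) = y**2*y + 4 = y**3 + 4 = 4 + y**3)
-101 + ((-40 - 38)*(-33 - 72))*I(-10) = -101 + ((-40 - 38)*(-33 - 72))*(4 + (-10)**3) = -101 + (-78*(-105))*(4 - 1000) = -101 + 8190*(-996) = -101 - 8157240 = -8157341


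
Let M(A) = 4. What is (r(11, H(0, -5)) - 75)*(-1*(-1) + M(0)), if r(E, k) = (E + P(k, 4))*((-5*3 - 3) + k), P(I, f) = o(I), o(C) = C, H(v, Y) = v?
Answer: -1365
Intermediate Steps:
P(I, f) = I
r(E, k) = (-18 + k)*(E + k) (r(E, k) = (E + k)*((-5*3 - 3) + k) = (E + k)*((-15 - 3) + k) = (E + k)*(-18 + k) = (-18 + k)*(E + k))
(r(11, H(0, -5)) - 75)*(-1*(-1) + M(0)) = ((0**2 - 18*11 - 18*0 + 11*0) - 75)*(-1*(-1) + 4) = ((0 - 198 + 0 + 0) - 75)*(1 + 4) = (-198 - 75)*5 = -273*5 = -1365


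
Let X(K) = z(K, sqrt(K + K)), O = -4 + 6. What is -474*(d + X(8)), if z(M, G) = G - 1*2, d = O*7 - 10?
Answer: -2844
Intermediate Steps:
O = 2
d = 4 (d = 2*7 - 10 = 14 - 10 = 4)
z(M, G) = -2 + G (z(M, G) = G - 2 = -2 + G)
X(K) = -2 + sqrt(2)*sqrt(K) (X(K) = -2 + sqrt(K + K) = -2 + sqrt(2*K) = -2 + sqrt(2)*sqrt(K))
-474*(d + X(8)) = -474*(4 + (-2 + sqrt(2)*sqrt(8))) = -474*(4 + (-2 + sqrt(2)*(2*sqrt(2)))) = -474*(4 + (-2 + 4)) = -474*(4 + 2) = -474*6 = -2844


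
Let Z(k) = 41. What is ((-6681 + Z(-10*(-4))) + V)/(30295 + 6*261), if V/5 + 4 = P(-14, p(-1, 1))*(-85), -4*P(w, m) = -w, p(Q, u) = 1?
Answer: -10345/63722 ≈ -0.16235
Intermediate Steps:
P(w, m) = w/4 (P(w, m) = -(-1)*w/4 = w/4)
V = 2935/2 (V = -20 + 5*(((1/4)*(-14))*(-85)) = -20 + 5*(-7/2*(-85)) = -20 + 5*(595/2) = -20 + 2975/2 = 2935/2 ≈ 1467.5)
((-6681 + Z(-10*(-4))) + V)/(30295 + 6*261) = ((-6681 + 41) + 2935/2)/(30295 + 6*261) = (-6640 + 2935/2)/(30295 + 1566) = -10345/2/31861 = -10345/2*1/31861 = -10345/63722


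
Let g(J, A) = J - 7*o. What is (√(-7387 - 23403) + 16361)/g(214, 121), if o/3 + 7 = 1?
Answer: 16361/340 + I*√30790/340 ≈ 48.121 + 0.51609*I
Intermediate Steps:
o = -18 (o = -21 + 3*1 = -21 + 3 = -18)
g(J, A) = 126 + J (g(J, A) = J - 7*(-18) = J + 126 = 126 + J)
(√(-7387 - 23403) + 16361)/g(214, 121) = (√(-7387 - 23403) + 16361)/(126 + 214) = (√(-30790) + 16361)/340 = (I*√30790 + 16361)*(1/340) = (16361 + I*√30790)*(1/340) = 16361/340 + I*√30790/340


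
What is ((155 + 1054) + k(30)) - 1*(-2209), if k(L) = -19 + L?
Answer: 3429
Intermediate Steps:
((155 + 1054) + k(30)) - 1*(-2209) = ((155 + 1054) + (-19 + 30)) - 1*(-2209) = (1209 + 11) + 2209 = 1220 + 2209 = 3429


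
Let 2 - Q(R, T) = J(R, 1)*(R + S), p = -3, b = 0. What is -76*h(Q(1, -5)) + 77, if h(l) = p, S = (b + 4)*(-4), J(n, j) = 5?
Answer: 305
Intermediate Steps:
S = -16 (S = (0 + 4)*(-4) = 4*(-4) = -16)
Q(R, T) = 82 - 5*R (Q(R, T) = 2 - 5*(R - 16) = 2 - 5*(-16 + R) = 2 - (-80 + 5*R) = 2 + (80 - 5*R) = 82 - 5*R)
h(l) = -3
-76*h(Q(1, -5)) + 77 = -76*(-3) + 77 = 228 + 77 = 305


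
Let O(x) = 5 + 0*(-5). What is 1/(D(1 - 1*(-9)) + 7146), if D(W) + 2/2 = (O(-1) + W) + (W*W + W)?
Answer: 1/7270 ≈ 0.00013755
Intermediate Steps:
O(x) = 5 (O(x) = 5 + 0 = 5)
D(W) = 4 + W² + 2*W (D(W) = -1 + ((5 + W) + (W*W + W)) = -1 + ((5 + W) + (W² + W)) = -1 + ((5 + W) + (W + W²)) = -1 + (5 + W² + 2*W) = 4 + W² + 2*W)
1/(D(1 - 1*(-9)) + 7146) = 1/((4 + (1 - 1*(-9))² + 2*(1 - 1*(-9))) + 7146) = 1/((4 + (1 + 9)² + 2*(1 + 9)) + 7146) = 1/((4 + 10² + 2*10) + 7146) = 1/((4 + 100 + 20) + 7146) = 1/(124 + 7146) = 1/7270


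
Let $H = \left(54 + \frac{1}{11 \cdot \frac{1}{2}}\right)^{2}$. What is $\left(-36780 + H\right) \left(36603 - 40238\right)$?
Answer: $\frac{14885921140}{121} \approx 1.2302 \cdot 10^{8}$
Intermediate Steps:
$H = \frac{355216}{121}$ ($H = \left(54 + \frac{1}{11 \cdot \frac{1}{2}}\right)^{2} = \left(54 + \frac{1}{\frac{11}{2}}\right)^{2} = \left(54 + \frac{2}{11}\right)^{2} = \left(\frac{596}{11}\right)^{2} = \frac{355216}{121} \approx 2935.7$)
$\left(-36780 + H\right) \left(36603 - 40238\right) = \left(-36780 + \frac{355216}{121}\right) \left(36603 - 40238\right) = \left(- \frac{4095164}{121}\right) \left(-3635\right) = \frac{14885921140}{121}$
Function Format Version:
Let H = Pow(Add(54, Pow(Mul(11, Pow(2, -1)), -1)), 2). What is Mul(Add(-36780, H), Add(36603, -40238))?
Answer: Rational(14885921140, 121) ≈ 1.2302e+8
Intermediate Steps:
H = Rational(355216, 121) (H = Pow(Add(54, Pow(Mul(11, Rational(1, 2)), -1)), 2) = Pow(Add(54, Pow(Rational(11, 2), -1)), 2) = Pow(Add(54, Rational(2, 11)), 2) = Pow(Rational(596, 11), 2) = Rational(355216, 121) ≈ 2935.7)
Mul(Add(-36780, H), Add(36603, -40238)) = Mul(Add(-36780, Rational(355216, 121)), Add(36603, -40238)) = Mul(Rational(-4095164, 121), -3635) = Rational(14885921140, 121)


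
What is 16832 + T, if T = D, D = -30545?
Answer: -13713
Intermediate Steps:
T = -30545
16832 + T = 16832 - 30545 = -13713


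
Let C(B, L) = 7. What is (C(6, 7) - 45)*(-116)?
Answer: 4408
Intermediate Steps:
(C(6, 7) - 45)*(-116) = (7 - 45)*(-116) = -38*(-116) = 4408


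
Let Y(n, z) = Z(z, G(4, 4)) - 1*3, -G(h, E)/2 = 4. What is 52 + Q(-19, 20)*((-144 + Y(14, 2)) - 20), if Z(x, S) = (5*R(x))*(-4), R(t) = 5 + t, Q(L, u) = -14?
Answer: 4350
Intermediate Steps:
G(h, E) = -8 (G(h, E) = -2*4 = -8)
Z(x, S) = -100 - 20*x (Z(x, S) = (5*(5 + x))*(-4) = (25 + 5*x)*(-4) = -100 - 20*x)
Y(n, z) = -103 - 20*z (Y(n, z) = (-100 - 20*z) - 1*3 = (-100 - 20*z) - 3 = -103 - 20*z)
52 + Q(-19, 20)*((-144 + Y(14, 2)) - 20) = 52 - 14*((-144 + (-103 - 20*2)) - 20) = 52 - 14*((-144 + (-103 - 40)) - 20) = 52 - 14*((-144 - 143) - 20) = 52 - 14*(-287 - 20) = 52 - 14*(-307) = 52 + 4298 = 4350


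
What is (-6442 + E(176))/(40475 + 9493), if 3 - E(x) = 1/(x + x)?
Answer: -2266529/17588736 ≈ -0.12886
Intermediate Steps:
E(x) = 3 - 1/(2*x) (E(x) = 3 - 1/(x + x) = 3 - 1/(2*x))
(-6442 + E(176))/(40475 + 9493) = (-6442 + (3 - 1/2/176))/(40475 + 9493) = (-6442 + (3 - 1/2*1/176))/49968 = (-6442 + (3 - 1/352))*(1/49968) = (-6442 + 1055/352)*(1/49968) = -2266529/352*1/49968 = -2266529/17588736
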